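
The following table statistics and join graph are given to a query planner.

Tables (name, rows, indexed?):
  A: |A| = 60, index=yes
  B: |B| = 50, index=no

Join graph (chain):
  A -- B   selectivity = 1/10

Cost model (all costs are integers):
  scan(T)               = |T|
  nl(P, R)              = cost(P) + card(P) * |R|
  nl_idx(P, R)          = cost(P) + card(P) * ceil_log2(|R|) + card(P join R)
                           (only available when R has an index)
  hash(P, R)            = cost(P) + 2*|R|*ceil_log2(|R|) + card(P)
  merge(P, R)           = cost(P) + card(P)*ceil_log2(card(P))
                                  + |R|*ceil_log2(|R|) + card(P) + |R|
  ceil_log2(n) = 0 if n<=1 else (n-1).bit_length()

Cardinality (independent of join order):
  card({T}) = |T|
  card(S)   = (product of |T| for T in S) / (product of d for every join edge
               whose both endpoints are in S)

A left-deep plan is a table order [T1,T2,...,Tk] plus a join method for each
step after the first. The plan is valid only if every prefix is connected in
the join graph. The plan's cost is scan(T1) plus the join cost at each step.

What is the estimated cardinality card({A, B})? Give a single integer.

Tables in S: A(60), B(50)
Edges inside S: A-B(d=10)
numerator = 60 * 50 = 3000
denominator = 10 = 10
card(S) = 3000 / 10 = 300

300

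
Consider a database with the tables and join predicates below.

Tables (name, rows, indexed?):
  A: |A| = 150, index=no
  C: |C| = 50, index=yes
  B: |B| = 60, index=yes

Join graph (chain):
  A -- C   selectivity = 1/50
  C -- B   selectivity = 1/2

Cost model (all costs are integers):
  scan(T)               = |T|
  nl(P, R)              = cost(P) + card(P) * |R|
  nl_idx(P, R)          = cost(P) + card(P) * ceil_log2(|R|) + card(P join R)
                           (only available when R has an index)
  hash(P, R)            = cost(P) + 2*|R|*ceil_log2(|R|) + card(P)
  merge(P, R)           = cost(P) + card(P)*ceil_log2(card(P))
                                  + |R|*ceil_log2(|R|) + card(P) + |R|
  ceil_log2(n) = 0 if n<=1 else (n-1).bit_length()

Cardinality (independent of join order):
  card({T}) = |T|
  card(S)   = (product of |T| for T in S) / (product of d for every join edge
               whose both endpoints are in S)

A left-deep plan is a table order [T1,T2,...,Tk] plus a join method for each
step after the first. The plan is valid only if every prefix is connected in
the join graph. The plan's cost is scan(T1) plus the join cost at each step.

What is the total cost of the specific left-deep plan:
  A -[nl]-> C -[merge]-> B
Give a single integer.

9420

step 1: scan A: cost=150, card=150
step 2: join C via nl
    card(P join C) = 150*50/(50) = 150
    cost = 150 + 150*50 = 7650
step 3: join B via merge
    card(P join B) = 150*60/(2) = 4500
    cost = 7650 + 150*8 + 60*6 + 150 + 60 = 9420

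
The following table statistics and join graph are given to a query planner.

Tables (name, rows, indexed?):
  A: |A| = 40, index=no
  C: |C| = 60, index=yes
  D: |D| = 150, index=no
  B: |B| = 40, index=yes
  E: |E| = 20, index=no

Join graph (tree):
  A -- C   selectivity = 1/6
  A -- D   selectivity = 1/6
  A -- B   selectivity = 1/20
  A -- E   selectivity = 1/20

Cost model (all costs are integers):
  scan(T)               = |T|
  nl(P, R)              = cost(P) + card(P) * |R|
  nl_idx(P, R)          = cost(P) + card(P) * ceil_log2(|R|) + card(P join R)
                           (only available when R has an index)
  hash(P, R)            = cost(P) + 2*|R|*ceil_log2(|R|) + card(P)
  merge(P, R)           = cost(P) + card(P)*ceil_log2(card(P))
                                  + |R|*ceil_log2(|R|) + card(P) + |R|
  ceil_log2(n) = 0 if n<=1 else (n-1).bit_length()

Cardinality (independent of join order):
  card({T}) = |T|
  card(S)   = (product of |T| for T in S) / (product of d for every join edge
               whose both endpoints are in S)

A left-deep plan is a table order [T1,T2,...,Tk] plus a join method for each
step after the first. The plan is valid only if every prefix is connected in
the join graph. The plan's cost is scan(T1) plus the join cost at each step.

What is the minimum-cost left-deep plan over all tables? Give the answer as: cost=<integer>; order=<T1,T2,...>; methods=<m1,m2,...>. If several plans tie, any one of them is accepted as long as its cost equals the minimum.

Selinger DP (subsets sized 1..n):
  {A}: scan cost=40, card=40
  {C}: scan cost=60, card=60
  {D}: scan cost=150, card=150
  {B}: scan cost=40, card=40
  {E}: scan cost=20, card=20
  {AC}: card=400; try (A,hash)→600, (C,nl_idx)→680, (C,merge)→740, (A,merge)→760, (C,hash)→800, (C,nl)→2440 …(+1); best=600 via (A,hash)
  {AD}: card=1000; try (A,hash)→780, (D,merge)→1670, (A,merge)→1780, (D,hash)→2480, (D,nl)→6040, (A,nl)→6150; best=780 via (A,hash)
  {AB}: card=80; try (B,nl_idx)→360, (B,hash)→560, (A,hash)→560, (B,merge)→600, (A,merge)→600, (B,nl)→1640 …(+1); best=360 via (B,nl_idx)
  {AE}: card=40; try (E,hash)→280, (A,merge)→420, (E,merge)→440, (A,hash)→520, (A,nl)→820, (E,nl)→840; best=280 via (E,hash)
  {ACD}: card=10000; try (C,hash)→2500, (D,hash)→3400, (D,merge)→5950, (C,merge)→12200, (C,nl_idx)→16780, (D,nl)→60600 …(+1); best=2500 via (C,hash)
  {ABC}: card=800; try (C,hash)→1160, (C,merge)→1420, (B,hash)→1480, (C,nl_idx)→1640, (B,nl_idx)→3800, (B,merge)→4880 …(+2); best=1160 via (C,hash)
  {ACE}: card=400; try (C,nl_idx)→920, (C,merge)→980, (C,hash)→1040, (E,hash)→1200, (C,nl)→2680, (E,merge)→4720 …(+1); best=920 via (C,nl_idx)
  {ABD}: card=2000; try (B,hash)→2260, (D,merge)→2350, (D,hash)→2840, (B,nl_idx)→8780, (B,merge)→12060, (D,nl)→12360 …(+1); best=2260 via (B,hash)
  {ADE}: card=1000; try (D,merge)→1910, (E,hash)→1980, (D,hash)→2720, (D,nl)→6280, (E,merge)→11900, (E,nl)→20780; best=1910 via (D,merge)
  {ABE}: card=80; try (B,nl_idx)→600, (E,hash)→640, (B,hash)→800, (B,merge)→840, (E,merge)→1120, (B,nl)→1880 …(+1); best=600 via (B,nl_idx)
  {ABCD}: card=20000; try (D,hash)→4360, (C,hash)→4980, (D,merge)→11310, (B,hash)→12980, (C,merge)→26680, (C,nl_idx)→34260 …(+5); best=4360 via (D,hash)
  {ACDE}: card=10000; try (C,hash)→3630, (D,hash)→3720, (D,merge)→6270, (E,hash)→12700, (C,merge)→13330, (C,nl_idx)→17910 …(+4); best=3630 via (C,hash)
  {ABCE}: card=800; try (C,hash)→1400, (C,merge)→1660, (B,hash)→1800, (C,nl_idx)→1880, (E,hash)→2160, (B,nl_idx)→4120 …(+5); best=1400 via (C,hash)
  {ABDE}: card=2000; try (D,merge)→2590, (D,hash)→3080, (B,hash)→3390, (E,hash)→4460, (B,nl_idx)→9910, (D,nl)→12600 …(+4); best=2590 via (D,merge)
  {ABCDE}: card=20000; try (D,hash)→4600, (C,hash)→5310, (D,merge)→11550, (B,hash)→14110, (E,hash)→24560, (C,merge)→27010 …(+8); best=4600 via (D,hash)

cost=4600; order=A,E,B,C,D; methods=hash,nl_idx,hash,hash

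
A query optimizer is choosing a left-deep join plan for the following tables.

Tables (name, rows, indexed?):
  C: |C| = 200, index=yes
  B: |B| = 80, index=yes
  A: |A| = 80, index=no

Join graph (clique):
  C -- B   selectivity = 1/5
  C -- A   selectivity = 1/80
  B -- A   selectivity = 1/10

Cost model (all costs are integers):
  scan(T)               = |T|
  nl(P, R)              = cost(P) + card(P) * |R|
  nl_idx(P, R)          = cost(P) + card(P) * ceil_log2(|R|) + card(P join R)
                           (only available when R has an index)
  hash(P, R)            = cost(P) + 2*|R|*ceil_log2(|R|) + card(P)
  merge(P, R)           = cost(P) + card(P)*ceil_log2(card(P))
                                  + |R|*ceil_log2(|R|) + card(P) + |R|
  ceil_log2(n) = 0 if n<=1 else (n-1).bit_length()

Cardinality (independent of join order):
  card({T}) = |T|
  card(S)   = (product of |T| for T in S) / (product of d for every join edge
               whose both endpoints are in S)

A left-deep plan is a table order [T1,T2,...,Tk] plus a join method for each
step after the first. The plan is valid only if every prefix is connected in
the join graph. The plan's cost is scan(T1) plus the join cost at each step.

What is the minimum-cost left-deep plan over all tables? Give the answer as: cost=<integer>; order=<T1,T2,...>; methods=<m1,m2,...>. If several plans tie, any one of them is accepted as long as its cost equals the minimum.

Selinger DP (subsets sized 1..n):
  {C}: scan cost=200, card=200
  {B}: scan cost=80, card=80
  {A}: scan cost=80, card=80
  {BC}: card=3200; try (B,hash)→1520, (C,merge)→2520, (B,merge)→2640, (C,hash)→3360, (C,nl_idx)→3920, (B,nl_idx)→4800 …(+2); best=1520 via (B,hash)
  {AC}: card=200; try (C,nl_idx)→920, (A,hash)→1520, (C,merge)→2520, (A,merge)→2640, (C,hash)→3360, (C,nl)→16080 …(+1); best=920 via (C,nl_idx)
  {AB}: card=640; try (B,hash)→1280, (B,nl_idx)→1280, (A,hash)→1280, (B,merge)→1360, (A,merge)→1360, (B,nl)→6480 …(+1); best=1280 via (B,hash)
  {ABC}: card=320; try (B,hash)→2240, (B,nl_idx)→2640, (B,merge)→3360, (C,hash)→5120, (A,hash)→5840, (C,nl_idx)→6720 …(+5); best=2240 via (B,hash)

cost=2240; order=A,C,B; methods=nl_idx,hash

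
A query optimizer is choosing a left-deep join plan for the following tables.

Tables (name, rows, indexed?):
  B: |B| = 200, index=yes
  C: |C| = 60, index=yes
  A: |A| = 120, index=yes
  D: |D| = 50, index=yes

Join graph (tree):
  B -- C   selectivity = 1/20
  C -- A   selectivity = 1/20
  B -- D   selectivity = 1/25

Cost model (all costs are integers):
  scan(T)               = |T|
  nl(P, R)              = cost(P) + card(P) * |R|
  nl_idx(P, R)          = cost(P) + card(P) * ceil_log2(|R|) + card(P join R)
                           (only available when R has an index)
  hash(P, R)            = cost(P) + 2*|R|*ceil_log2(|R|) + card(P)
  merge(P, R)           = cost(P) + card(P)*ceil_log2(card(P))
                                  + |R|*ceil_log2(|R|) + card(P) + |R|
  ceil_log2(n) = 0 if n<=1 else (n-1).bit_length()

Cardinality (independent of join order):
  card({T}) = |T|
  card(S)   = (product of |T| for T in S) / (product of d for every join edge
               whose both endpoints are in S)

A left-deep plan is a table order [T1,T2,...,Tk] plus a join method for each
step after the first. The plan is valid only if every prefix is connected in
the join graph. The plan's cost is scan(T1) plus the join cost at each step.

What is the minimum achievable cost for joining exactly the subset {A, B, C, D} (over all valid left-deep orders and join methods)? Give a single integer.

Selinger DP over subsets of {A,B,C,D}:
  {B}: scan cost=200, card=200
  {C}: scan cost=60, card=60
  {A}: scan cost=120, card=120
  {D}: scan cost=50, card=50
  {BC}: card=600; try (C,hash)→1120, (B,nl_idx)→1140, (C,nl_idx)→2000, (B,merge)→2280, (C,merge)→2420, (B,hash)→3320 …(+2); best=1120 via (C,hash)
  {BD}: card=400; try (B,nl_idx)→850, (D,hash)→1000, (D,nl_idx)→1800, (B,merge)→2200, (D,merge)→2350, (B,hash)→3300 …(+2); best=850 via (B,nl_idx)
  {AC}: card=360; try (A,nl_idx)→840, (C,hash)→960, (C,nl_idx)→1200, (A,merge)→1440, (C,merge)→1500, (A,hash)→1800 …(+2); best=840 via (A,nl_idx)
  {ABC}: card=3600; try (A,hash)→3400, (B,hash)→4400, (B,merge)→6240, (B,nl_idx)→7320, (A,merge)→8680, (A,nl_idx)→8920 …(+2); best=3400 via (A,hash)
  {BCD}: card=1200; try (C,hash)→1970, (D,hash)→2320, (C,nl_idx)→4450, (C,merge)→5270, (D,nl_idx)→5920, (D,merge)→8070 …(+2); best=1970 via (C,hash)
  {ABCD}: card=7200; try (A,hash)→4850, (D,hash)→7600, (A,merge)→17330, (A,nl_idx)→17570, (D,nl_idx)→32200, (D,merge)→50550 …(+2); best=4850 via (A,hash)

4850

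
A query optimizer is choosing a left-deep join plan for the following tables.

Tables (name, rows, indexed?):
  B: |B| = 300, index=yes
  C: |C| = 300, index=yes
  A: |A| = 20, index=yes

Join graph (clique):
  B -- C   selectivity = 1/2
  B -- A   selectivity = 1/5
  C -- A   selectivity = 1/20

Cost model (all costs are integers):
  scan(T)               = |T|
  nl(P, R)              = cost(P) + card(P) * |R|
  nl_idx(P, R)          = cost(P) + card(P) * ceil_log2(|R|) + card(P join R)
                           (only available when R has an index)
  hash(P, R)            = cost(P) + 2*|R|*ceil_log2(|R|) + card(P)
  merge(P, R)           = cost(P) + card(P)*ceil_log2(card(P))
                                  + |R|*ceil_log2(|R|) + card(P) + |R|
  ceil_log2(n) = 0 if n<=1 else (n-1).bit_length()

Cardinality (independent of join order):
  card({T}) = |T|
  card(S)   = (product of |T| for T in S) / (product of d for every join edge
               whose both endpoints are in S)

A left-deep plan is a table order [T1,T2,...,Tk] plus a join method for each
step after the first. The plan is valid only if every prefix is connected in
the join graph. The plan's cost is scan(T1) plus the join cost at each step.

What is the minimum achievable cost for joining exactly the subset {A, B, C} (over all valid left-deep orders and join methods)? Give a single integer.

Selinger DP over subsets of {A,B,C}:
  {B}: scan cost=300, card=300
  {C}: scan cost=300, card=300
  {A}: scan cost=20, card=20
  {BC}: card=45000; try (C,hash)→6000, (B,hash)→6000, (C,merge)→6300, (B,merge)→6300, (C,nl_idx)→48000, (B,nl_idx)→48000 …(+2); best=6000 via (C,hash)
  {AB}: card=1200; try (A,hash)→800, (B,nl_idx)→1400, (A,nl_idx)→3000, (B,merge)→3140, (A,merge)→3420, (B,hash)→5440 …(+2); best=800 via (A,hash)
  {AC}: card=300; try (C,nl_idx)→500, (A,hash)→800, (A,nl_idx)→2100, (C,merge)→3140, (A,merge)→3420, (C,hash)→5440 …(+2); best=500 via (C,nl_idx)
  {ABC}: card=9000; try (B,hash)→6200, (B,merge)→6500, (C,hash)→7400, (B,nl_idx)→12200, (C,merge)→18200, (C,nl_idx)→20600 …(+6); best=6200 via (B,hash)

6200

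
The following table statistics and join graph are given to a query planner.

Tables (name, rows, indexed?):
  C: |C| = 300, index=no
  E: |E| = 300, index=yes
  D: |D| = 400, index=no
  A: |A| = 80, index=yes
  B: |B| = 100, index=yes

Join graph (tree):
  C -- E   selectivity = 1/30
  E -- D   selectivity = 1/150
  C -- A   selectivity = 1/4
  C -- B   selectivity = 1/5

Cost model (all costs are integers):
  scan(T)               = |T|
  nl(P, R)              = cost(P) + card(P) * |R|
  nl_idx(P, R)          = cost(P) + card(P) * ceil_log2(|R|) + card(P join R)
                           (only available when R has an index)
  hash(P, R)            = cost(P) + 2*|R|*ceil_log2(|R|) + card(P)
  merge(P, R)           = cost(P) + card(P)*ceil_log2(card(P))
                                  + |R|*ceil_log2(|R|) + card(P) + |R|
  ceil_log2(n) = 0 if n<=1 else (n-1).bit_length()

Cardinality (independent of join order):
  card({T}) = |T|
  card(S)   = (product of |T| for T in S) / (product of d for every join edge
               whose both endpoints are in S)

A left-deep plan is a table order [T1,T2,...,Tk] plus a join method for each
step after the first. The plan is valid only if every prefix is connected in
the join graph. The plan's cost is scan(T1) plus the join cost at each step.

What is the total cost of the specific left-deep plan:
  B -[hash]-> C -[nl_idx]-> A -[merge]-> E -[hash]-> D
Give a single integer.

step 1: scan B: cost=100, card=100
step 2: join C via hash
    card(P join C) = 100*300/(5) = 6000
    cost = 100 + 2*300*9 + 100 = 5600
step 3: join A via nl_idx
    card(P join A) = 6000*80/(4) = 120000
    cost = 5600 + 6000*7 + 120000 = 167600
step 4: join E via merge
    card(P join E) = 120000*300/(30) = 1200000
    cost = 167600 + 120000*17 + 300*9 + 120000 + 300 = 2330600
step 5: join D via hash
    card(P join D) = 1200000*400/(150) = 3200000
    cost = 2330600 + 2*400*9 + 1200000 = 3537800

3537800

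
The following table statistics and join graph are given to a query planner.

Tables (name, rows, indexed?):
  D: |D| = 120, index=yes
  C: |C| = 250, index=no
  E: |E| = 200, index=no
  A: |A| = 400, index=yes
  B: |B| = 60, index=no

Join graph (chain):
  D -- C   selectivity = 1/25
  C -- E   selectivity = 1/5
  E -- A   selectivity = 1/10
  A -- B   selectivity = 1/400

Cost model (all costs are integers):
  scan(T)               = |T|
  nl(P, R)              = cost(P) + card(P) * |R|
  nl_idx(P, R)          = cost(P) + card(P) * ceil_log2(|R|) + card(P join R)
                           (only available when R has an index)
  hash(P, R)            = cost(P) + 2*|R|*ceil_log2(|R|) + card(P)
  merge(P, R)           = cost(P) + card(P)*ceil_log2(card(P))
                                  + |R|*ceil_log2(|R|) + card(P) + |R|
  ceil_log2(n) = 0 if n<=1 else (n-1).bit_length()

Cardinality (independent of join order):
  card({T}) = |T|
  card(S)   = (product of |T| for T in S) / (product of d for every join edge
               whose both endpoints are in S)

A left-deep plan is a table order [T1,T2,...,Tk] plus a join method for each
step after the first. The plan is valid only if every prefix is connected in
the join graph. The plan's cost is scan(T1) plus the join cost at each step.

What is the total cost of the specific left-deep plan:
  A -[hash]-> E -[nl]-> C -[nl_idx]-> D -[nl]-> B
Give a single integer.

step 1: scan A: cost=400, card=400
step 2: join E via hash
    card(P join E) = 400*200/(10) = 8000
    cost = 400 + 2*200*8 + 400 = 4000
step 3: join C via nl
    card(P join C) = 8000*250/(5) = 400000
    cost = 4000 + 8000*250 = 2004000
step 4: join D via nl_idx
    card(P join D) = 400000*120/(25) = 1920000
    cost = 2004000 + 400000*7 + 1920000 = 6724000
step 5: join B via nl
    card(P join B) = 1920000*60/(400) = 288000
    cost = 6724000 + 1920000*60 = 121924000

121924000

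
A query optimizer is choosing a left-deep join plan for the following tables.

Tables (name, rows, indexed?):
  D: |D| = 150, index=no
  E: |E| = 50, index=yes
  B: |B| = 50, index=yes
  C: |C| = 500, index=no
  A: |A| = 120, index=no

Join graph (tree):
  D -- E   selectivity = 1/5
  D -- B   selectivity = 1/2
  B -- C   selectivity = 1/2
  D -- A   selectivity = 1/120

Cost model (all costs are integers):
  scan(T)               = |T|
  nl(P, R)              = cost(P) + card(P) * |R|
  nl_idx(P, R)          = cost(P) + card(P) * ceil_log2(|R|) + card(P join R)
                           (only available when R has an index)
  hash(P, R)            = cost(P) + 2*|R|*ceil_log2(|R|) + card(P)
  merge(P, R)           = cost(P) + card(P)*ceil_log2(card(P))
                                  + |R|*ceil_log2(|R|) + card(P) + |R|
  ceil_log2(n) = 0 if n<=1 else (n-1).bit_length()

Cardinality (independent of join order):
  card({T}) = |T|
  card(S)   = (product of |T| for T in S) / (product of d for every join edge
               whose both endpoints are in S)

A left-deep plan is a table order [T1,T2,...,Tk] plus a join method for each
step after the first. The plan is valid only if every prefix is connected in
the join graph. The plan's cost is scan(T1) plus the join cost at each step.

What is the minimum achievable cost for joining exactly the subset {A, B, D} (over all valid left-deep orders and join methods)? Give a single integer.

Selinger DP over subsets of {A,B,D}:
  {D}: scan cost=150, card=150
  {B}: scan cost=50, card=50
  {A}: scan cost=120, card=120
  {BD}: card=3750; try (B,hash)→900, (D,merge)→1750, (B,merge)→1850, (D,hash)→2500, (B,nl_idx)→4800, (D,nl)→7550 …(+1); best=900 via (B,hash)
  {AD}: card=150; try (A,hash)→1980, (D,merge)→2430, (A,merge)→2460, (D,hash)→2640, (D,nl)→18120, (A,nl)→18150; best=1980 via (A,hash)
  {ABD}: card=3750; try (B,hash)→2730, (B,merge)→3680, (A,hash)→6330, (B,nl_idx)→6630, (B,nl)→9480, (A,merge)→50610 …(+1); best=2730 via (B,hash)

2730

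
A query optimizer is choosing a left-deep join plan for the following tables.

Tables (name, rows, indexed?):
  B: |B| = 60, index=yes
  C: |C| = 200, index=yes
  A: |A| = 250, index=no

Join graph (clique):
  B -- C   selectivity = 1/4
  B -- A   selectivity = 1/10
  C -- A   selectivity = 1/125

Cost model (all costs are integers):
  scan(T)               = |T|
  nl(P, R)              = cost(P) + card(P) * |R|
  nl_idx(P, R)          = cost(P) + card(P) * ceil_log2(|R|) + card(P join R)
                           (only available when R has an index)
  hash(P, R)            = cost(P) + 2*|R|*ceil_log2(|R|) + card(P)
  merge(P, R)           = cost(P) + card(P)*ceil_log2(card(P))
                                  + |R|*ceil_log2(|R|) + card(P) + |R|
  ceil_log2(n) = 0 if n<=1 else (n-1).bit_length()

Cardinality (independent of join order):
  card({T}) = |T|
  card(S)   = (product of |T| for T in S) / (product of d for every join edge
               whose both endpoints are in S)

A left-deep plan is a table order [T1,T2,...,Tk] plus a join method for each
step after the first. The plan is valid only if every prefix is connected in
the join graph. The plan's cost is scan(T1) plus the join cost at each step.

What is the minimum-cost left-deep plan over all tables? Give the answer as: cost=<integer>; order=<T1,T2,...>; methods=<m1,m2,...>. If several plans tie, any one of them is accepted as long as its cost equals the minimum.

cost=3770; order=A,C,B; methods=nl_idx,hash

Selinger DP (subsets sized 1..n):
  {B}: scan cost=60, card=60
  {C}: scan cost=200, card=200
  {A}: scan cost=250, card=250
  {BC}: card=3000; try (B,hash)→1120, (C,merge)→2280, (B,merge)→2420, (C,hash)→3320, (C,nl_idx)→3540, (B,nl_idx)→4400 …(+2); best=1120 via (B,hash)
  {AB}: card=1500; try (B,hash)→1220, (A,merge)→2730, (B,merge)→2920, (B,nl_idx)→3250, (A,hash)→4120, (A,nl)→15060 …(+1); best=1220 via (B,hash)
  {AC}: card=400; try (C,nl_idx)→2650, (C,hash)→3700, (A,merge)→4250, (C,merge)→4300, (A,hash)→4400, (A,nl)→50200 …(+1); best=2650 via (C,nl_idx)
  {ABC}: card=600; try (B,hash)→3770, (B,nl_idx)→5650, (C,hash)→5920, (B,merge)→7070, (A,hash)→8120, (C,nl_idx)→13820 …(+5); best=3770 via (B,hash)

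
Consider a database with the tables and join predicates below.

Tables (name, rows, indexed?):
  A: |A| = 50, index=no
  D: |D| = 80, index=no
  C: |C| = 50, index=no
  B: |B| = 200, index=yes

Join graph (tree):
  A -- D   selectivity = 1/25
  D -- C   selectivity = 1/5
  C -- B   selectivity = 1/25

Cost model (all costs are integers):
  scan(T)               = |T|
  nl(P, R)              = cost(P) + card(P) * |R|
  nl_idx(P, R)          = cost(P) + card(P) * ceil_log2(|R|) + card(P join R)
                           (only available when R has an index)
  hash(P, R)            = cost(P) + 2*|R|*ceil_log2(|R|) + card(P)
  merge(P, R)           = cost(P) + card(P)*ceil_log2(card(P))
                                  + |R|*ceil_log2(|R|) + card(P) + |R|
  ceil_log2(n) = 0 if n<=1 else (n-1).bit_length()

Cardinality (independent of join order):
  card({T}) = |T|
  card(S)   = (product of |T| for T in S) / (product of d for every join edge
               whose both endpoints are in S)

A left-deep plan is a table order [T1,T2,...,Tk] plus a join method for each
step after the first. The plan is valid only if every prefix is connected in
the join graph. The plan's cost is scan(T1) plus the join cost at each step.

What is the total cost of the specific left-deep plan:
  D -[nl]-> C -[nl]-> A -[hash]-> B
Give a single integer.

48880

step 1: scan D: cost=80, card=80
step 2: join C via nl
    card(P join C) = 80*50/(5) = 800
    cost = 80 + 80*50 = 4080
step 3: join A via nl
    card(P join A) = 800*50/(25) = 1600
    cost = 4080 + 800*50 = 44080
step 4: join B via hash
    card(P join B) = 1600*200/(25) = 12800
    cost = 44080 + 2*200*8 + 1600 = 48880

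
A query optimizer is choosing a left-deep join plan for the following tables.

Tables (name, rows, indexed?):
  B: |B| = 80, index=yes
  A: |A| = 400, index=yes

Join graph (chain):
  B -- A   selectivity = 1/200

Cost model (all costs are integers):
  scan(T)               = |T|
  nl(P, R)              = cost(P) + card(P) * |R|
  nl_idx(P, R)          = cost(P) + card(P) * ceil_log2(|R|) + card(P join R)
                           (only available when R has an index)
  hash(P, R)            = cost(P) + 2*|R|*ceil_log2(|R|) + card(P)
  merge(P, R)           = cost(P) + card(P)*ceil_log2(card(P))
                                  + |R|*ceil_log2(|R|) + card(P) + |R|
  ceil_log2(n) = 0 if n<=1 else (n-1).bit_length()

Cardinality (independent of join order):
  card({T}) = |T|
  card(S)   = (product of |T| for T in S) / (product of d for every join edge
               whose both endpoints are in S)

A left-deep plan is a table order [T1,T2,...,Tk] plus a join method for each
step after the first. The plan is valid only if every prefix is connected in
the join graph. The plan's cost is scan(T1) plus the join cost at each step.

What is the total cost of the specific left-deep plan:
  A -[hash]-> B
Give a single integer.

1920

step 1: scan A: cost=400, card=400
step 2: join B via hash
    card(P join B) = 400*80/(200) = 160
    cost = 400 + 2*80*7 + 400 = 1920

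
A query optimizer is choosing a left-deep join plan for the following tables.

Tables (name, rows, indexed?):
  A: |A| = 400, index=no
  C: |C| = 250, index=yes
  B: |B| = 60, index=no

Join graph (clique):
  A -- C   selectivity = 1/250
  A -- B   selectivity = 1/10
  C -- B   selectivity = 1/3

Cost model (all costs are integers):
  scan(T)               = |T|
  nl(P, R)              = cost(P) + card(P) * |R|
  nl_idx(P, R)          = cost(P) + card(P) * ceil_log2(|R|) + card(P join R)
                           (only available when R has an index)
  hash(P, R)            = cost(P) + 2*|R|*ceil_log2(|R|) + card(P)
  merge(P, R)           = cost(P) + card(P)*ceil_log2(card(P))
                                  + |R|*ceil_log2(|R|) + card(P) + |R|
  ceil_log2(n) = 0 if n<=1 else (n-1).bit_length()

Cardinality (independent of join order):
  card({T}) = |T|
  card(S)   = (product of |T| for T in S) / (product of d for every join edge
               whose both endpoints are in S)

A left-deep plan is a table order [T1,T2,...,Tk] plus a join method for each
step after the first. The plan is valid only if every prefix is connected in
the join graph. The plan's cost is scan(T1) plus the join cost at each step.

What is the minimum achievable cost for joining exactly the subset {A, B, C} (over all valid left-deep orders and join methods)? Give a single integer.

5120

Selinger DP over subsets of {A,B,C}:
  {A}: scan cost=400, card=400
  {C}: scan cost=250, card=250
  {B}: scan cost=60, card=60
  {AC}: card=400; try (C,nl_idx)→4000, (C,hash)→4800, (A,merge)→6500, (C,merge)→6650, (A,hash)→7700, (A,nl)→100250 …(+1); best=4000 via (C,nl_idx)
  {AB}: card=2400; try (B,hash)→1520, (A,merge)→4480, (B,merge)→4820, (A,hash)→7320, (A,nl)→24060, (B,nl)→24400; best=1520 via (B,hash)
  {BC}: card=5000; try (B,hash)→1220, (C,merge)→2730, (B,merge)→2920, (C,hash)→4120, (C,nl_idx)→5540, (C,nl)→15060 …(+1); best=1220 via (B,hash)
  {ABC}: card=800; try (B,hash)→5120, (C,hash)→7920, (B,merge)→8420, (A,hash)→13420, (C,nl_idx)→21520, (B,nl)→28000 …(+4); best=5120 via (B,hash)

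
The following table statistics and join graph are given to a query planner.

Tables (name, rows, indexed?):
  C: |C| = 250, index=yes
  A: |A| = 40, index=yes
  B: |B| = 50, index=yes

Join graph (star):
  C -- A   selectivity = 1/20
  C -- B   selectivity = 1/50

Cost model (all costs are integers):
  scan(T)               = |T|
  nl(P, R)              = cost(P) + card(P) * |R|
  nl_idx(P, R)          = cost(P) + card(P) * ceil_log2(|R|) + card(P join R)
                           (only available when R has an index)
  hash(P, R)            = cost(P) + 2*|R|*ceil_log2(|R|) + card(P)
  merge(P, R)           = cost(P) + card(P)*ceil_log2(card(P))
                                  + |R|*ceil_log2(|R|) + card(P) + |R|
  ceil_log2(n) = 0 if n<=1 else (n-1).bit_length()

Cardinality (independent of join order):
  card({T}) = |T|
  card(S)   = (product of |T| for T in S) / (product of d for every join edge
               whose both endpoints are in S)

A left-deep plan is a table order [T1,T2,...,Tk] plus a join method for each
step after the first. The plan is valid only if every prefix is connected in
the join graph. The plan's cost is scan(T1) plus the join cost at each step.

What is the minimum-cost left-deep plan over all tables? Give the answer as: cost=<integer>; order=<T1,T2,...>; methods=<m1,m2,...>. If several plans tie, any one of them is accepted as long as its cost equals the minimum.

Selinger DP (subsets sized 1..n):
  {C}: scan cost=250, card=250
  {A}: scan cost=40, card=40
  {B}: scan cost=50, card=50
  {AC}: card=500; try (C,nl_idx)→860, (A,hash)→980, (A,nl_idx)→2250, (C,merge)→2570, (A,merge)→2780, (C,hash)→4080 …(+2); best=860 via (C,nl_idx)
  {BC}: card=250; try (C,nl_idx)→700, (B,hash)→1100, (B,nl_idx)→2000, (C,merge)→2650, (B,merge)→2850, (C,hash)→4100 …(+2); best=700 via (C,nl_idx)
  {ABC}: card=500; try (A,hash)→1430, (B,hash)→1960, (A,nl_idx)→2700, (A,merge)→3230, (B,nl_idx)→4360, (B,merge)→6210 …(+2); best=1430 via (A,hash)

cost=1430; order=B,C,A; methods=nl_idx,hash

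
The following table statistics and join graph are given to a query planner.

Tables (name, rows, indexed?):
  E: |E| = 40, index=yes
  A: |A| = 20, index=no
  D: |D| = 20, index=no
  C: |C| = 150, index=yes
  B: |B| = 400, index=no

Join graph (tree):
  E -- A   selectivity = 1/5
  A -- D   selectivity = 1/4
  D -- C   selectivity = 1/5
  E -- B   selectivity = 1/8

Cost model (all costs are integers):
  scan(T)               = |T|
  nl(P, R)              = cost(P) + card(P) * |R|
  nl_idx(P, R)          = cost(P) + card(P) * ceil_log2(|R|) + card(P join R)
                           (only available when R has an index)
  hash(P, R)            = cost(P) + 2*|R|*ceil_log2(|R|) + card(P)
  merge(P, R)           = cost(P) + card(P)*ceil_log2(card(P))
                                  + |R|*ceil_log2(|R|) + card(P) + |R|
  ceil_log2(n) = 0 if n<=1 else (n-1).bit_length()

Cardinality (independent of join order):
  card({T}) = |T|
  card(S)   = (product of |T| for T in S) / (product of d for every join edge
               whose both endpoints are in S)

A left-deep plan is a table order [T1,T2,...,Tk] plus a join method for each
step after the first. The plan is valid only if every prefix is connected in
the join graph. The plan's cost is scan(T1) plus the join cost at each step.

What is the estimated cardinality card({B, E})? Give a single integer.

2000

Tables in S: B(400), E(40)
Edges inside S: E-B(d=8)
numerator = 400 * 40 = 16000
denominator = 8 = 8
card(S) = 16000 / 8 = 2000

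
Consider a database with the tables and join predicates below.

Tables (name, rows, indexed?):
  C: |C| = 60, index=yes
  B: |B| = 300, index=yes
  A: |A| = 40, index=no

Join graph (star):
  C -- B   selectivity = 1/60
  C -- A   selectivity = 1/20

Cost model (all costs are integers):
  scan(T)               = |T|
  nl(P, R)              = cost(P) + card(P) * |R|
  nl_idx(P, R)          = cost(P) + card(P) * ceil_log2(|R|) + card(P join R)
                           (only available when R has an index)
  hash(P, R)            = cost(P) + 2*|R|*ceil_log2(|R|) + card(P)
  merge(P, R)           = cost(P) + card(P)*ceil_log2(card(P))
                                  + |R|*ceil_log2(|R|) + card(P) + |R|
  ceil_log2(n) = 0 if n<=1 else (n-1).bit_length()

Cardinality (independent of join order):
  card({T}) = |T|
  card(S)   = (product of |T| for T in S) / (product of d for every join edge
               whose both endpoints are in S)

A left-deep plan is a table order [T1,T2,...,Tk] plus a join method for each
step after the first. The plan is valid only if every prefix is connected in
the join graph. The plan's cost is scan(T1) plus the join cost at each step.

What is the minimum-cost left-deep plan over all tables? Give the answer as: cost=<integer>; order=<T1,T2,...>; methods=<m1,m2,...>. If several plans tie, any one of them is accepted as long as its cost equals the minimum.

Selinger DP (subsets sized 1..n):
  {C}: scan cost=60, card=60
  {B}: scan cost=300, card=300
  {A}: scan cost=40, card=40
  {BC}: card=300; try (B,nl_idx)→900, (C,hash)→1320, (C,nl_idx)→2400, (B,merge)→3480, (C,merge)→3720, (B,hash)→5520 …(+2); best=900 via (B,nl_idx)
  {AC}: card=120; try (C,nl_idx)→400, (A,hash)→600, (C,merge)→740, (A,merge)→760, (C,hash)→800, (C,nl)→2440 …(+1); best=400 via (C,nl_idx)
  {ABC}: card=600; try (A,hash)→1680, (B,nl_idx)→2080, (A,merge)→4180, (B,merge)→4360, (B,hash)→5920, (A,nl)→12900 …(+1); best=1680 via (A,hash)

cost=1680; order=C,B,A; methods=nl_idx,hash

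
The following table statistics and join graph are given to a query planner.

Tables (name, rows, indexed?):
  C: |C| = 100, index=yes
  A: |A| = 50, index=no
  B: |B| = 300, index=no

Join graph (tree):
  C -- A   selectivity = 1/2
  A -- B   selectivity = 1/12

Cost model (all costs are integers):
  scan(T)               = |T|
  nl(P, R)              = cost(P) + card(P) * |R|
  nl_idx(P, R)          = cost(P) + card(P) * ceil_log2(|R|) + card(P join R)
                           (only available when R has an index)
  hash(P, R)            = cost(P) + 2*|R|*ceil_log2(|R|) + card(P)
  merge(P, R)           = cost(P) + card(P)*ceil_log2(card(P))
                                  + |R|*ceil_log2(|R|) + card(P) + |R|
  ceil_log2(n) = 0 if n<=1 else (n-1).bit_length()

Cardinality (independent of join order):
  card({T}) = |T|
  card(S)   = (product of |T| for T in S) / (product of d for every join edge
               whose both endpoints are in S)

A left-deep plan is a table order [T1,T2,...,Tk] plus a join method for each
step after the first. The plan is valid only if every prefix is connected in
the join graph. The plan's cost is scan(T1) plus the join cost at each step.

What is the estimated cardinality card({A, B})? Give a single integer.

Tables in S: A(50), B(300)
Edges inside S: A-B(d=12)
numerator = 50 * 300 = 15000
denominator = 12 = 12
card(S) = 15000 / 12 = 1250

1250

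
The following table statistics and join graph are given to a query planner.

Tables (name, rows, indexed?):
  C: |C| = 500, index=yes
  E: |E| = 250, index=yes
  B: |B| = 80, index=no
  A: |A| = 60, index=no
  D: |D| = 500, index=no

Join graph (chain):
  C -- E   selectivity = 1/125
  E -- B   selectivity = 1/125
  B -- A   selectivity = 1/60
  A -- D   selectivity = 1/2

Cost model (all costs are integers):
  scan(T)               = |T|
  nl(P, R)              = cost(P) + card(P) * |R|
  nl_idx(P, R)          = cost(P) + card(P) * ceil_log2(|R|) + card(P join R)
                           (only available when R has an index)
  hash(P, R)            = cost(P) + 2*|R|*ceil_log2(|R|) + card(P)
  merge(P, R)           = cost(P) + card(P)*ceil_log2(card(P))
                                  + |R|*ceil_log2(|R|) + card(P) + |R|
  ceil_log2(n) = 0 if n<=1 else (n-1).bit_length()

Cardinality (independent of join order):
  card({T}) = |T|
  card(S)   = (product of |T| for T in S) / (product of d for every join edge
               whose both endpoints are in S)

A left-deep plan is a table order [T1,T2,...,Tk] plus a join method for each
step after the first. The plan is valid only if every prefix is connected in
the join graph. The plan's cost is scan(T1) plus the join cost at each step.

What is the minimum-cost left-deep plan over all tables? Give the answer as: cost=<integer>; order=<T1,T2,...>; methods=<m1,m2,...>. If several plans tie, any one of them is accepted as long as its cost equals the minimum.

cost=13400; order=B,A,E,C,D; methods=hash,nl_idx,nl_idx,hash

Selinger DP (subsets sized 1..n):
  {C}: scan cost=500, card=500
  {E}: scan cost=250, card=250
  {B}: scan cost=80, card=80
  {A}: scan cost=60, card=60
  {D}: scan cost=500, card=500
  {CE}: card=1000; try (C,nl_idx)→3500, (E,hash)→5000, (E,nl_idx)→5500, (C,merge)→7500, (E,merge)→7750, (C,hash)→9500 …(+2); best=3500 via (C,nl_idx)
  {BE}: card=160; try (E,nl_idx)→880, (B,hash)→1620, (E,merge)→2970, (B,merge)→3140, (E,hash)→4160, (E,nl)→20080 …(+1); best=880 via (E,nl_idx)
  {AB}: card=80; try (A,hash)→880, (B,merge)→1120, (A,merge)→1140, (B,hash)→1240, (B,nl)→4860, (A,nl)→4880; best=880 via (A,hash)
  {AD}: card=15000; try (A,hash)→1720, (D,merge)→5480, (A,merge)→5920, (D,hash)→9120, (D,nl)→30060, (A,nl)→30500; best=1720 via (A,hash)
  {BCE}: card=640; try (C,nl_idx)→2960, (B,hash)→5620, (C,merge)→7320, (C,hash)→10040, (B,merge)→15140, (C,nl)→80880 …(+1); best=2960 via (C,nl_idx)
  {ABE}: card=160; try (E,nl_idx)→1680, (A,hash)→1760, (A,merge)→2740, (E,merge)→3770, (E,hash)→4960, (A,nl)→10480 …(+1); best=1680 via (E,nl_idx)
  {ABD}: card=20000; try (D,merge)→6520, (D,hash)→9960, (B,hash)→17840, (D,nl)→40880, (B,merge)→227360, (B,nl)→1201720; best=6520 via (D,merge)
  {ABCE}: card=640; try (C,nl_idx)→3760, (A,hash)→4320, (C,merge)→8120, (A,merge)→10420, (C,hash)→10840, (A,nl)→41360 …(+1); best=3760 via (C,nl_idx)
  {ABDE}: card=40000; try (D,merge)→8120, (D,hash)→10840, (E,hash)→30520, (D,nl)→81680, (E,nl_idx)→206520, (E,merge)→328770 …(+1); best=8120 via (D,merge)
  {ABCDE}: card=160000; try (D,hash)→13400, (D,merge)→15800, (C,hash)→57120, (D,nl)→323760, (C,nl_idx)→528120, (C,merge)→693120 …(+1); best=13400 via (D,hash)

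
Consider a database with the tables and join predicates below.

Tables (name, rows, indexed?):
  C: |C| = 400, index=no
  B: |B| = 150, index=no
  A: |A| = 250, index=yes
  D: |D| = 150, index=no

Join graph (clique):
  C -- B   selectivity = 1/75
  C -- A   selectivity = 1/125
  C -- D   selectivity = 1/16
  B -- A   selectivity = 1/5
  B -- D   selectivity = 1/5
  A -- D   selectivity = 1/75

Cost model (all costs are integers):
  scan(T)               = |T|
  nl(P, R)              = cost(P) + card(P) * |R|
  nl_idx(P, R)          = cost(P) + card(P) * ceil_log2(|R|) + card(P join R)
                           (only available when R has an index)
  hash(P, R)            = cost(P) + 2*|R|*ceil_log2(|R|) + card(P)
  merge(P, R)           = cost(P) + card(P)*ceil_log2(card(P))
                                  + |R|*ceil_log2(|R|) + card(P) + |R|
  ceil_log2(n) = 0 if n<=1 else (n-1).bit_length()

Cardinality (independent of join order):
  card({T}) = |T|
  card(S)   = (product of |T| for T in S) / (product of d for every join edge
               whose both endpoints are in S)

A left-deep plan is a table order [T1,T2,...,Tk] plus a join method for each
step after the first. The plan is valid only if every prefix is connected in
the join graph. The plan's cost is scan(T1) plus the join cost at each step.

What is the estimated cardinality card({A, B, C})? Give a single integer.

320

Tables in S: A(250), B(150), C(400)
Edges inside S: C-B(d=75), C-A(d=125), B-A(d=5)
numerator = 250 * 150 * 400 = 15000000
denominator = 75 * 125 * 5 = 46875
card(S) = 15000000 / 46875 = 320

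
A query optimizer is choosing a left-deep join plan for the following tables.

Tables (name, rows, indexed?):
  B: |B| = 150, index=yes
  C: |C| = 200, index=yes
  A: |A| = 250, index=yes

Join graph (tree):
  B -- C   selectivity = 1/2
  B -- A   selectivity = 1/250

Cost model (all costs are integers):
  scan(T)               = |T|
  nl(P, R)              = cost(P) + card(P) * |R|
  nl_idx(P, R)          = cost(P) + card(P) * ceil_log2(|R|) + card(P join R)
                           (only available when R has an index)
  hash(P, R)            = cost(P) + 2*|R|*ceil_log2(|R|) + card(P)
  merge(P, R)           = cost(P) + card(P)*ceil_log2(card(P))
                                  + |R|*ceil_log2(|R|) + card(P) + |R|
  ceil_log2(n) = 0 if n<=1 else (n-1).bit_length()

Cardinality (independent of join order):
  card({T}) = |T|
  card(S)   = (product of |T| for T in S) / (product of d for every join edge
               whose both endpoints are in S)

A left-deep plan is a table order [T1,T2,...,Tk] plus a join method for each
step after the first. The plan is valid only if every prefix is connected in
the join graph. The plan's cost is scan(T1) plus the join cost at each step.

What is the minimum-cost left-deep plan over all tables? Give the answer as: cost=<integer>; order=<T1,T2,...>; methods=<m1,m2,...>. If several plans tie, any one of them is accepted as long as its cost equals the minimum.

Selinger DP (subsets sized 1..n):
  {B}: scan cost=150, card=150
  {C}: scan cost=200, card=200
  {A}: scan cost=250, card=250
  {BC}: card=15000; try (B,hash)→2800, (C,merge)→3300, (B,merge)→3350, (C,hash)→3500, (C,nl_idx)→16350, (B,nl_idx)→16800 …(+2); best=2800 via (B,hash)
  {AB}: card=150; try (A,nl_idx)→1500, (B,nl_idx)→2400, (B,hash)→2900, (A,merge)→3750, (B,merge)→3850, (A,hash)→4300 …(+2); best=1500 via (A,nl_idx)
  {ABC}: card=15000; try (C,merge)→4650, (C,hash)→4850, (C,nl_idx)→17700, (A,hash)→21800, (C,nl)→31500, (A,nl_idx)→137800 …(+2); best=4650 via (C,merge)

cost=4650; order=B,A,C; methods=nl_idx,merge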